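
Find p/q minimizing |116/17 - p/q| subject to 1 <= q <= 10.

Expand x = 116/17 as a continued fraction with the Euclidean algorithm:
  116 = 6*17 + 14, so a_0 = 6.
  17 = 1*14 + 3, so a_1 = 1.
  14 = 4*3 + 2, so a_2 = 4.
  3 = 1*2 + 1, so a_3 = 1.
  2 = 2*1 + 0, so a_4 = 2.
so x = [6; 1, 4, 1, 2].
Convergents (p_i = a_i*p_{i-1} + p_{i-2}, q_i = a_i*q_{i-1} + q_{i-2} with p_{-2}=0, p_{-1}=1, q_{-2}=1, q_{-1}=0), until the denominator exceeds 10:
  i=0: a_0=6, p_0 = 6*1 + 0 = 6, q_0 = 6*0 + 1 = 1.
  i=1: a_1=1, p_1 = 1*6 + 1 = 7, q_1 = 1*1 + 0 = 1.
  i=2: a_2=4, p_2 = 4*7 + 6 = 34, q_2 = 4*1 + 1 = 5.
  i=3: a_3=1, p_3 = 1*34 + 7 = 41, q_3 = 1*5 + 1 = 6.
  i=4: a_4=2, p_4 = 2*41 + 34 = 116, q_4 = 2*6 + 5 = 17.
q_4 = 17 > 10, so the last convergent with denominator <= 10 is p_3/q_3 = 41/6.
The closest fraction with denominator <= 10 is either p_3/q_3 or the intermediate fraction (k*p_3 + p_2)/(k*q_3 + q_2) with the largest k >= 1 whose denominator stays <= 10; these approach x as k grows, and every other convergent or intermediate fraction in range is farther away.
Largest k: floor((10 - q_2)/q_3) = floor((10 - 5)/6) = 0.
Since k = 0, no intermediate fraction beyond p_3/q_3 has denominator <= 10, so the convergent 41/6 is the closest (its error is |116*6 - 41*17|/(17*6) = 1/102).

41/6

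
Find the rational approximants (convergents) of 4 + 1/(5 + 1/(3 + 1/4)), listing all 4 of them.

4/1, 21/5, 67/16, 289/69

Using the convergent recurrence p_i = a_i*p_{i-1} + p_{i-2}, q_i = a_i*q_{i-1} + q_{i-2} with p_{-2}=0, p_{-1}=1, q_{-2}=1, q_{-1}=0:
  i=0: a_0=4, p_0 = 4*1 + 0 = 4, q_0 = 4*0 + 1 = 1.
  i=1: a_1=5, p_1 = 5*4 + 1 = 21, q_1 = 5*1 + 0 = 5.
  i=2: a_2=3, p_2 = 3*21 + 4 = 67, q_2 = 3*5 + 1 = 16.
  i=3: a_3=4, p_3 = 4*67 + 21 = 289, q_3 = 4*16 + 5 = 69.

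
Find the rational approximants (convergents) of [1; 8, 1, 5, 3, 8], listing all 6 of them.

1/1, 9/8, 10/9, 59/53, 187/168, 1555/1397

Using the convergent recurrence p_i = a_i*p_{i-1} + p_{i-2}, q_i = a_i*q_{i-1} + q_{i-2} with p_{-2}=0, p_{-1}=1, q_{-2}=1, q_{-1}=0:
  i=0: a_0=1, p_0 = 1*1 + 0 = 1, q_0 = 1*0 + 1 = 1.
  i=1: a_1=8, p_1 = 8*1 + 1 = 9, q_1 = 8*1 + 0 = 8.
  i=2: a_2=1, p_2 = 1*9 + 1 = 10, q_2 = 1*8 + 1 = 9.
  i=3: a_3=5, p_3 = 5*10 + 9 = 59, q_3 = 5*9 + 8 = 53.
  i=4: a_4=3, p_4 = 3*59 + 10 = 187, q_4 = 3*53 + 9 = 168.
  i=5: a_5=8, p_5 = 8*187 + 59 = 1555, q_5 = 8*168 + 53 = 1397.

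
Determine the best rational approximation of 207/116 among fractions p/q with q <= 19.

Expand x = 207/116 as a continued fraction with the Euclidean algorithm:
  207 = 1*116 + 91, so a_0 = 1.
  116 = 1*91 + 25, so a_1 = 1.
  91 = 3*25 + 16, so a_2 = 3.
  25 = 1*16 + 9, so a_3 = 1.
  16 = 1*9 + 7, so a_4 = 1.
  9 = 1*7 + 2, so a_5 = 1.
  7 = 3*2 + 1, so a_6 = 3.
  2 = 2*1 + 0, so a_7 = 2.
so x = [1; 1, 3, 1, 1, 1, 3, 2].
Convergents (p_i = a_i*p_{i-1} + p_{i-2}, q_i = a_i*q_{i-1} + q_{i-2} with p_{-2}=0, p_{-1}=1, q_{-2}=1, q_{-1}=0), until the denominator exceeds 19:
  i=0: a_0=1, p_0 = 1*1 + 0 = 1, q_0 = 1*0 + 1 = 1.
  i=1: a_1=1, p_1 = 1*1 + 1 = 2, q_1 = 1*1 + 0 = 1.
  i=2: a_2=3, p_2 = 3*2 + 1 = 7, q_2 = 3*1 + 1 = 4.
  i=3: a_3=1, p_3 = 1*7 + 2 = 9, q_3 = 1*4 + 1 = 5.
  i=4: a_4=1, p_4 = 1*9 + 7 = 16, q_4 = 1*5 + 4 = 9.
  i=5: a_5=1, p_5 = 1*16 + 9 = 25, q_5 = 1*9 + 5 = 14.
  i=6: a_6=3, p_6 = 3*25 + 16 = 91, q_6 = 3*14 + 9 = 51.
q_6 = 51 > 19, so the last convergent with denominator <= 19 is p_5/q_5 = 25/14.
The closest fraction with denominator <= 19 is either p_5/q_5 or the intermediate fraction (k*p_5 + p_4)/(k*q_5 + q_4) with the largest k >= 1 whose denominator stays <= 19; these approach x as k grows, and every other convergent or intermediate fraction in range is farther away.
Largest k: floor((19 - q_4)/q_5) = floor((19 - 9)/14) = 0.
Since k = 0, no intermediate fraction beyond p_5/q_5 has denominator <= 19, so the convergent 25/14 is the closest (its error is |207*14 - 25*116|/(116*14) = 2/1624).

25/14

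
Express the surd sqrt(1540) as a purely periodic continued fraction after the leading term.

[39; (4, 8, 2, 8, 4, 78)]

Write x_i = (sqrt(1540) + m_i)/d_i with (m_0, d_0) = (0, 1). a_0 = floor(sqrt(1540)) = 39, since 39^2 = 1521 <= 1540 < 1600 = 40^2.
Iterate m_{i+1} = d_i*a_i - m_i, d_{i+1} = (1540 - m_{i+1}^2)/d_i, a_{i+1} = floor((a_0 + m_{i+1})/d_{i+1}):
  m_1 = 1*39 - 0 = 39, d_1 = (1540 - 39^2)/1 = 19/1 = 19, a_1 = floor((39 + 39)/19) = 4.
  m_2 = 19*4 - 39 = 37, d_2 = (1540 - 37^2)/19 = 171/19 = 9, a_2 = floor((39 + 37)/9) = 8.
  m_3 = 9*8 - 37 = 35, d_3 = (1540 - 35^2)/9 = 315/9 = 35, a_3 = floor((39 + 35)/35) = 2.
  m_4 = 35*2 - 35 = 35, d_4 = (1540 - 35^2)/35 = 315/35 = 9, a_4 = floor((39 + 35)/9) = 8.
  m_5 = 9*8 - 35 = 37, d_5 = (1540 - 37^2)/9 = 171/9 = 19, a_5 = floor((39 + 37)/19) = 4.
  m_6 = 19*4 - 37 = 39, d_6 = (1540 - 39^2)/19 = 19/19 = 1, a_6 = floor((39 + 39)/1) = 78.
  m_7 = 1*78 - 39 = 39, d_7 = (1540 - 39^2)/1 = 19/1 = 19: (m_7, d_7) = (m_1, d_1) = (39, 19), so from here the quotients repeat a_1, ..., a_6; the period length is 6.
Hence the expansion of sqrt(1540) is a_0 = 39 followed by the repeating block 4, 8, 2, 8, 4, 78 (period 6).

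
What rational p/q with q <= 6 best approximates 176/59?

Expand x = 176/59 as a continued fraction with the Euclidean algorithm:
  176 = 2*59 + 58, so a_0 = 2.
  59 = 1*58 + 1, so a_1 = 1.
  58 = 58*1 + 0, so a_2 = 58.
so x = [2; 1, 58].
Convergents (p_i = a_i*p_{i-1} + p_{i-2}, q_i = a_i*q_{i-1} + q_{i-2} with p_{-2}=0, p_{-1}=1, q_{-2}=1, q_{-1}=0), until the denominator exceeds 6:
  i=0: a_0=2, p_0 = 2*1 + 0 = 2, q_0 = 2*0 + 1 = 1.
  i=1: a_1=1, p_1 = 1*2 + 1 = 3, q_1 = 1*1 + 0 = 1.
  i=2: a_2=58, p_2 = 58*3 + 2 = 176, q_2 = 58*1 + 1 = 59.
q_2 = 59 > 6, so the last convergent with denominator <= 6 is p_1/q_1 = 3/1.
The closest fraction with denominator <= 6 is either p_1/q_1 or the intermediate fraction (k*p_1 + p_0)/(k*q_1 + q_0) with the largest k >= 1 whose denominator stays <= 6; these approach x as k grows, and every other convergent or intermediate fraction in range is farther away.
Largest k: floor((6 - q_0)/q_1) = floor((6 - 1)/1) = 5.
That gives (5*3 + 2)/(5*1 + 1) = 17/6.
Compare the errors: |x - 3/1| = |176*1 - 3*59|/(59*1) = 1/59, and |x - 17/6| = |176*6 - 17*59|/(59*6) = 53/354.
Cross-multiplying, 1*354 = 354 < 3127 = 53*59, so 1/59 is smaller: the convergent 3/1 is closer to x than 17/6.

3/1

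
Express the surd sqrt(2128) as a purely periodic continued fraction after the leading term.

[46; (7, 1, 2, 9, 1, 9, 2, 1, 7, 92)]

Write x_i = (sqrt(2128) + m_i)/d_i with (m_0, d_0) = (0, 1). a_0 = floor(sqrt(2128)) = 46, since 46^2 = 2116 <= 2128 < 2209 = 47^2.
Iterate m_{i+1} = d_i*a_i - m_i, d_{i+1} = (2128 - m_{i+1}^2)/d_i, a_{i+1} = floor((a_0 + m_{i+1})/d_{i+1}):
  m_1 = 1*46 - 0 = 46, d_1 = (2128 - 46^2)/1 = 12/1 = 12, a_1 = floor((46 + 46)/12) = 7.
  m_2 = 12*7 - 46 = 38, d_2 = (2128 - 38^2)/12 = 684/12 = 57, a_2 = floor((46 + 38)/57) = 1.
  m_3 = 57*1 - 38 = 19, d_3 = (2128 - 19^2)/57 = 1767/57 = 31, a_3 = floor((46 + 19)/31) = 2.
  m_4 = 31*2 - 19 = 43, d_4 = (2128 - 43^2)/31 = 279/31 = 9, a_4 = floor((46 + 43)/9) = 9.
  m_5 = 9*9 - 43 = 38, d_5 = (2128 - 38^2)/9 = 684/9 = 76, a_5 = floor((46 + 38)/76) = 1.
  m_6 = 76*1 - 38 = 38, d_6 = (2128 - 38^2)/76 = 684/76 = 9, a_6 = floor((46 + 38)/9) = 9.
  m_7 = 9*9 - 38 = 43, d_7 = (2128 - 43^2)/9 = 279/9 = 31, a_7 = floor((46 + 43)/31) = 2.
  m_8 = 31*2 - 43 = 19, d_8 = (2128 - 19^2)/31 = 1767/31 = 57, a_8 = floor((46 + 19)/57) = 1.
  m_9 = 57*1 - 19 = 38, d_9 = (2128 - 38^2)/57 = 684/57 = 12, a_9 = floor((46 + 38)/12) = 7.
  m_10 = 12*7 - 38 = 46, d_10 = (2128 - 46^2)/12 = 12/12 = 1, a_10 = floor((46 + 46)/1) = 92.
  m_11 = 1*92 - 46 = 46, d_11 = (2128 - 46^2)/1 = 12/1 = 12: (m_11, d_11) = (m_1, d_1) = (46, 12), so from here the quotients repeat a_1, ..., a_10; the period length is 10.
Hence the expansion of sqrt(2128) is a_0 = 46 followed by the repeating block 7, 1, 2, 9, 1, 9, 2, 1, 7, 92 (period 10).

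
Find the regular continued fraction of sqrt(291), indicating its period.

Write x_i = (sqrt(291) + m_i)/d_i with (m_0, d_0) = (0, 1). a_0 = floor(sqrt(291)) = 17, since 17^2 = 289 <= 291 < 324 = 18^2.
Iterate m_{i+1} = d_i*a_i - m_i, d_{i+1} = (291 - m_{i+1}^2)/d_i, a_{i+1} = floor((a_0 + m_{i+1})/d_{i+1}):
  m_1 = 1*17 - 0 = 17, d_1 = (291 - 17^2)/1 = 2/1 = 2, a_1 = floor((17 + 17)/2) = 17.
  m_2 = 2*17 - 17 = 17, d_2 = (291 - 17^2)/2 = 2/2 = 1, a_2 = floor((17 + 17)/1) = 34.
  m_3 = 1*34 - 17 = 17, d_3 = (291 - 17^2)/1 = 2/1 = 2: (m_3, d_3) = (m_1, d_1) = (17, 2), so from here the quotients repeat a_1, a_2; the period length is 2.
Hence the expansion of sqrt(291) is a_0 = 17 followed by the repeating block 17, 34 (period 2).

[17; (17, 34)]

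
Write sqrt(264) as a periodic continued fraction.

Write x_i = (sqrt(264) + m_i)/d_i with (m_0, d_0) = (0, 1). a_0 = floor(sqrt(264)) = 16, since 16^2 = 256 <= 264 < 289 = 17^2.
Iterate m_{i+1} = d_i*a_i - m_i, d_{i+1} = (264 - m_{i+1}^2)/d_i, a_{i+1} = floor((a_0 + m_{i+1})/d_{i+1}):
  m_1 = 1*16 - 0 = 16, d_1 = (264 - 16^2)/1 = 8/1 = 8, a_1 = floor((16 + 16)/8) = 4.
  m_2 = 8*4 - 16 = 16, d_2 = (264 - 16^2)/8 = 8/8 = 1, a_2 = floor((16 + 16)/1) = 32.
  m_3 = 1*32 - 16 = 16, d_3 = (264 - 16^2)/1 = 8/1 = 8: (m_3, d_3) = (m_1, d_1) = (16, 8), so from here the quotients repeat a_1, a_2; the period length is 2.
Hence the expansion of sqrt(264) is a_0 = 16 followed by the repeating block 4, 32 (period 2).

[16; (4, 32)]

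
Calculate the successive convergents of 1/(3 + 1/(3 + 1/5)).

0/1, 1/3, 3/10, 16/53

Using the convergent recurrence p_i = a_i*p_{i-1} + p_{i-2}, q_i = a_i*q_{i-1} + q_{i-2} with p_{-2}=0, p_{-1}=1, q_{-2}=1, q_{-1}=0:
  i=0: a_0=0, p_0 = 0*1 + 0 = 0, q_0 = 0*0 + 1 = 1.
  i=1: a_1=3, p_1 = 3*0 + 1 = 1, q_1 = 3*1 + 0 = 3.
  i=2: a_2=3, p_2 = 3*1 + 0 = 3, q_2 = 3*3 + 1 = 10.
  i=3: a_3=5, p_3 = 5*3 + 1 = 16, q_3 = 5*10 + 3 = 53.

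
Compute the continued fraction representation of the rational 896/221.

[4; 18, 2, 2, 2]

Run the Euclidean algorithm on 896 and 221; the successive quotients are the partial quotients a_0, a_1, ... (each step inverts the fractional part left over by the previous one):
  896 = 4*221 + 12, so a_0 = 4.
  221 = 18*12 + 5, so a_1 = 18.
  12 = 2*5 + 2, so a_2 = 2.
  5 = 2*2 + 1, so a_3 = 2.
  2 = 2*1 + 0, so a_4 = 2.
The remainder reaches 0 after 5 divisions, so the expansion has 5 partial quotients, read off in order.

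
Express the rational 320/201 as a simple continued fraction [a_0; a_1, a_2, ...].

Run the Euclidean algorithm on 320 and 201; the successive quotients are the partial quotients a_0, a_1, ... (each step inverts the fractional part left over by the previous one):
  320 = 1*201 + 119, so a_0 = 1.
  201 = 1*119 + 82, so a_1 = 1.
  119 = 1*82 + 37, so a_2 = 1.
  82 = 2*37 + 8, so a_3 = 2.
  37 = 4*8 + 5, so a_4 = 4.
  8 = 1*5 + 3, so a_5 = 1.
  5 = 1*3 + 2, so a_6 = 1.
  3 = 1*2 + 1, so a_7 = 1.
  2 = 2*1 + 0, so a_8 = 2.
The remainder reaches 0 after 9 divisions, so the expansion has 9 partial quotients, read off in order.

[1; 1, 1, 2, 4, 1, 1, 1, 2]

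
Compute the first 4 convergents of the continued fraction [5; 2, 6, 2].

5/1, 11/2, 71/13, 153/28

Using the convergent recurrence p_i = a_i*p_{i-1} + p_{i-2}, q_i = a_i*q_{i-1} + q_{i-2} with p_{-2}=0, p_{-1}=1, q_{-2}=1, q_{-1}=0:
  i=0: a_0=5, p_0 = 5*1 + 0 = 5, q_0 = 5*0 + 1 = 1.
  i=1: a_1=2, p_1 = 2*5 + 1 = 11, q_1 = 2*1 + 0 = 2.
  i=2: a_2=6, p_2 = 6*11 + 5 = 71, q_2 = 6*2 + 1 = 13.
  i=3: a_3=2, p_3 = 2*71 + 11 = 153, q_3 = 2*13 + 2 = 28.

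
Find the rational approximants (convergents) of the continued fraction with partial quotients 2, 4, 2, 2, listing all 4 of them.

2/1, 9/4, 20/9, 49/22

Using the convergent recurrence p_i = a_i*p_{i-1} + p_{i-2}, q_i = a_i*q_{i-1} + q_{i-2} with p_{-2}=0, p_{-1}=1, q_{-2}=1, q_{-1}=0:
  i=0: a_0=2, p_0 = 2*1 + 0 = 2, q_0 = 2*0 + 1 = 1.
  i=1: a_1=4, p_1 = 4*2 + 1 = 9, q_1 = 4*1 + 0 = 4.
  i=2: a_2=2, p_2 = 2*9 + 2 = 20, q_2 = 2*4 + 1 = 9.
  i=3: a_3=2, p_3 = 2*20 + 9 = 49, q_3 = 2*9 + 4 = 22.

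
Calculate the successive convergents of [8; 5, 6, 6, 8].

8/1, 41/5, 254/31, 1565/191, 12774/1559

Using the convergent recurrence p_i = a_i*p_{i-1} + p_{i-2}, q_i = a_i*q_{i-1} + q_{i-2} with p_{-2}=0, p_{-1}=1, q_{-2}=1, q_{-1}=0:
  i=0: a_0=8, p_0 = 8*1 + 0 = 8, q_0 = 8*0 + 1 = 1.
  i=1: a_1=5, p_1 = 5*8 + 1 = 41, q_1 = 5*1 + 0 = 5.
  i=2: a_2=6, p_2 = 6*41 + 8 = 254, q_2 = 6*5 + 1 = 31.
  i=3: a_3=6, p_3 = 6*254 + 41 = 1565, q_3 = 6*31 + 5 = 191.
  i=4: a_4=8, p_4 = 8*1565 + 254 = 12774, q_4 = 8*191 + 31 = 1559.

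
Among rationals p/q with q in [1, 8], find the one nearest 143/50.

20/7

Expand x = 143/50 as a continued fraction with the Euclidean algorithm:
  143 = 2*50 + 43, so a_0 = 2.
  50 = 1*43 + 7, so a_1 = 1.
  43 = 6*7 + 1, so a_2 = 6.
  7 = 7*1 + 0, so a_3 = 7.
so x = [2; 1, 6, 7].
Convergents (p_i = a_i*p_{i-1} + p_{i-2}, q_i = a_i*q_{i-1} + q_{i-2} with p_{-2}=0, p_{-1}=1, q_{-2}=1, q_{-1}=0), until the denominator exceeds 8:
  i=0: a_0=2, p_0 = 2*1 + 0 = 2, q_0 = 2*0 + 1 = 1.
  i=1: a_1=1, p_1 = 1*2 + 1 = 3, q_1 = 1*1 + 0 = 1.
  i=2: a_2=6, p_2 = 6*3 + 2 = 20, q_2 = 6*1 + 1 = 7.
  i=3: a_3=7, p_3 = 7*20 + 3 = 143, q_3 = 7*7 + 1 = 50.
q_3 = 50 > 8, so the last convergent with denominator <= 8 is p_2/q_2 = 20/7.
The closest fraction with denominator <= 8 is either p_2/q_2 or the intermediate fraction (k*p_2 + p_1)/(k*q_2 + q_1) with the largest k >= 1 whose denominator stays <= 8; these approach x as k grows, and every other convergent or intermediate fraction in range is farther away.
Largest k: floor((8 - q_1)/q_2) = floor((8 - 1)/7) = 1.
That gives (1*20 + 3)/(1*7 + 1) = 23/8.
Compare the errors: |x - 20/7| = |143*7 - 20*50|/(50*7) = 1/350, and |x - 23/8| = |143*8 - 23*50|/(50*8) = 6/400.
Cross-multiplying, 1*400 = 400 < 2100 = 6*350, so 1/350 is smaller: the convergent 20/7 is closer to x than 23/8.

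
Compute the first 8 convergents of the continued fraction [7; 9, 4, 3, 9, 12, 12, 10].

Using the convergent recurrence p_i = a_i*p_{i-1} + p_{i-2}, q_i = a_i*q_{i-1} + q_{i-2} with p_{-2}=0, p_{-1}=1, q_{-2}=1, q_{-1}=0:
  i=0: a_0=7, p_0 = 7*1 + 0 = 7, q_0 = 7*0 + 1 = 1.
  i=1: a_1=9, p_1 = 9*7 + 1 = 64, q_1 = 9*1 + 0 = 9.
  i=2: a_2=4, p_2 = 4*64 + 7 = 263, q_2 = 4*9 + 1 = 37.
  i=3: a_3=3, p_3 = 3*263 + 64 = 853, q_3 = 3*37 + 9 = 120.
  i=4: a_4=9, p_4 = 9*853 + 263 = 7940, q_4 = 9*120 + 37 = 1117.
  i=5: a_5=12, p_5 = 12*7940 + 853 = 96133, q_5 = 12*1117 + 120 = 13524.
  i=6: a_6=12, p_6 = 12*96133 + 7940 = 1161536, q_6 = 12*13524 + 1117 = 163405.
  i=7: a_7=10, p_7 = 10*1161536 + 96133 = 11711493, q_7 = 10*163405 + 13524 = 1647574.

7/1, 64/9, 263/37, 853/120, 7940/1117, 96133/13524, 1161536/163405, 11711493/1647574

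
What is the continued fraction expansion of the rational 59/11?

[5; 2, 1, 3]

Run the Euclidean algorithm on 59 and 11; the successive quotients are the partial quotients a_0, a_1, ... (each step inverts the fractional part left over by the previous one):
  59 = 5*11 + 4, so a_0 = 5.
  11 = 2*4 + 3, so a_1 = 2.
  4 = 1*3 + 1, so a_2 = 1.
  3 = 3*1 + 0, so a_3 = 3.
The remainder reaches 0 after 4 divisions, so the expansion has 4 partial quotients, read off in order.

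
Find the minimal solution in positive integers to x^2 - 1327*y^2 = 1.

(x, y) = (65024, 1785)

First expand sqrt(1327) as a continued fraction. With x_i = (sqrt(1327) + m_i)/d_i and (m_0, d_0) = (0, 1): a_0 = floor(sqrt(1327)) = 36, since 36^2 = 1296 <= 1327 < 1369 = 37^2.
Iterate m_{i+1} = d_i*a_i - m_i, d_{i+1} = (1327 - m_{i+1}^2)/d_i, a_{i+1} = floor((a_0 + m_{i+1})/d_{i+1}):
  m_1 = 1*36 - 0 = 36, d_1 = (1327 - 36^2)/1 = 31/1 = 31, a_1 = floor((36 + 36)/31) = 2.
  m_2 = 31*2 - 36 = 26, d_2 = (1327 - 26^2)/31 = 651/31 = 21, a_2 = floor((36 + 26)/21) = 2.
  m_3 = 21*2 - 26 = 16, d_3 = (1327 - 16^2)/21 = 1071/21 = 51, a_3 = floor((36 + 16)/51) = 1.
  m_4 = 51*1 - 16 = 35, d_4 = (1327 - 35^2)/51 = 102/51 = 2, a_4 = floor((36 + 35)/2) = 35.
  m_5 = 2*35 - 35 = 35, d_5 = (1327 - 35^2)/2 = 102/2 = 51, a_5 = floor((36 + 35)/51) = 1.
  m_6 = 51*1 - 35 = 16, d_6 = (1327 - 16^2)/51 = 1071/51 = 21, a_6 = floor((36 + 16)/21) = 2.
  m_7 = 21*2 - 16 = 26, d_7 = (1327 - 26^2)/21 = 651/21 = 31, a_7 = floor((36 + 26)/31) = 2.
  m_8 = 31*2 - 26 = 36, d_8 = (1327 - 36^2)/31 = 31/31 = 1, a_8 = floor((36 + 36)/1) = 72.
  m_9 = 1*72 - 36 = 36, d_9 = (1327 - 36^2)/1 = 31/1 = 31: (m_9, d_9) = (m_1, d_1) = (36, 31), so from here the quotients repeat a_1, ..., a_8; the period length is 8.
So sqrt(1327) = [36; (2, 2, 1, 35, 1, 2, 2, 72)] with period length k = 8.
k is even, so the fundamental solution of x^2 - 1327y^2 = 1 is (p_{k-1}, q_{k-1}) = (p_7, q_7); compute convergents through index 7.
Convergents (p_i = a_i*p_{i-1} + p_{i-2}, q_i = a_i*q_{i-1} + q_{i-2} with p_{-2}=0, p_{-1}=1, q_{-2}=1, q_{-1}=0):
  i=0: a_0=36, p_0 = 36*1 + 0 = 36, q_0 = 36*0 + 1 = 1.
  i=1: a_1=2, p_1 = 2*36 + 1 = 73, q_1 = 2*1 + 0 = 2.
  i=2: a_2=2, p_2 = 2*73 + 36 = 182, q_2 = 2*2 + 1 = 5.
  i=3: a_3=1, p_3 = 1*182 + 73 = 255, q_3 = 1*5 + 2 = 7.
  i=4: a_4=35, p_4 = 35*255 + 182 = 9107, q_4 = 35*7 + 5 = 250.
  i=5: a_5=1, p_5 = 1*9107 + 255 = 9362, q_5 = 1*250 + 7 = 257.
  i=6: a_6=2, p_6 = 2*9362 + 9107 = 27831, q_6 = 2*257 + 250 = 764.
  i=7: a_7=2, p_7 = 2*27831 + 9362 = 65024, q_7 = 2*764 + 257 = 1785.
Check: 65024^2 - 1327*1785^2 = 4228120576 - 4228120575 = 1, so (x, y) = (65024, 1785) solves the equation, and by the theorem it is the least positive solution.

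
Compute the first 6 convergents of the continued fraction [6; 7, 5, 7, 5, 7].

Using the convergent recurrence p_i = a_i*p_{i-1} + p_{i-2}, q_i = a_i*q_{i-1} + q_{i-2} with p_{-2}=0, p_{-1}=1, q_{-2}=1, q_{-1}=0:
  i=0: a_0=6, p_0 = 6*1 + 0 = 6, q_0 = 6*0 + 1 = 1.
  i=1: a_1=7, p_1 = 7*6 + 1 = 43, q_1 = 7*1 + 0 = 7.
  i=2: a_2=5, p_2 = 5*43 + 6 = 221, q_2 = 5*7 + 1 = 36.
  i=3: a_3=7, p_3 = 7*221 + 43 = 1590, q_3 = 7*36 + 7 = 259.
  i=4: a_4=5, p_4 = 5*1590 + 221 = 8171, q_4 = 5*259 + 36 = 1331.
  i=5: a_5=7, p_5 = 7*8171 + 1590 = 58787, q_5 = 7*1331 + 259 = 9576.

6/1, 43/7, 221/36, 1590/259, 8171/1331, 58787/9576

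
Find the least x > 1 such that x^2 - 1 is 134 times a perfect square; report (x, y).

(x, y) = (145925, 12606)

First expand sqrt(134) as a continued fraction. With x_i = (sqrt(134) + m_i)/d_i and (m_0, d_0) = (0, 1): a_0 = floor(sqrt(134)) = 11, since 11^2 = 121 <= 134 < 144 = 12^2.
Iterate m_{i+1} = d_i*a_i - m_i, d_{i+1} = (134 - m_{i+1}^2)/d_i, a_{i+1} = floor((a_0 + m_{i+1})/d_{i+1}):
  m_1 = 1*11 - 0 = 11, d_1 = (134 - 11^2)/1 = 13/1 = 13, a_1 = floor((11 + 11)/13) = 1.
  m_2 = 13*1 - 11 = 2, d_2 = (134 - 2^2)/13 = 130/13 = 10, a_2 = floor((11 + 2)/10) = 1.
  m_3 = 10*1 - 2 = 8, d_3 = (134 - 8^2)/10 = 70/10 = 7, a_3 = floor((11 + 8)/7) = 2.
  m_4 = 7*2 - 8 = 6, d_4 = (134 - 6^2)/7 = 98/7 = 14, a_4 = floor((11 + 6)/14) = 1.
  m_5 = 14*1 - 6 = 8, d_5 = (134 - 8^2)/14 = 70/14 = 5, a_5 = floor((11 + 8)/5) = 3.
  m_6 = 5*3 - 8 = 7, d_6 = (134 - 7^2)/5 = 85/5 = 17, a_6 = floor((11 + 7)/17) = 1.
  m_7 = 17*1 - 7 = 10, d_7 = (134 - 10^2)/17 = 34/17 = 2, a_7 = floor((11 + 10)/2) = 10.
  m_8 = 2*10 - 10 = 10, d_8 = (134 - 10^2)/2 = 34/2 = 17, a_8 = floor((11 + 10)/17) = 1.
  m_9 = 17*1 - 10 = 7, d_9 = (134 - 7^2)/17 = 85/17 = 5, a_9 = floor((11 + 7)/5) = 3.
  m_10 = 5*3 - 7 = 8, d_10 = (134 - 8^2)/5 = 70/5 = 14, a_10 = floor((11 + 8)/14) = 1.
  m_11 = 14*1 - 8 = 6, d_11 = (134 - 6^2)/14 = 98/14 = 7, a_11 = floor((11 + 6)/7) = 2.
  m_12 = 7*2 - 6 = 8, d_12 = (134 - 8^2)/7 = 70/7 = 10, a_12 = floor((11 + 8)/10) = 1.
  m_13 = 10*1 - 8 = 2, d_13 = (134 - 2^2)/10 = 130/10 = 13, a_13 = floor((11 + 2)/13) = 1.
  m_14 = 13*1 - 2 = 11, d_14 = (134 - 11^2)/13 = 13/13 = 1, a_14 = floor((11 + 11)/1) = 22.
  m_15 = 1*22 - 11 = 11, d_15 = (134 - 11^2)/1 = 13/1 = 13: (m_15, d_15) = (m_1, d_1) = (11, 13), so from here the quotients repeat a_1, ..., a_14; the period length is 14.
So sqrt(134) = [11; (1, 1, 2, 1, 3, 1, 10, 1, 3, 1, 2, 1, 1, 22)] with period length k = 14.
k is even, so the fundamental solution of x^2 - 134y^2 = 1 is (p_{k-1}, q_{k-1}) = (p_13, q_13); compute convergents through index 13.
Convergents (p_i = a_i*p_{i-1} + p_{i-2}, q_i = a_i*q_{i-1} + q_{i-2} with p_{-2}=0, p_{-1}=1, q_{-2}=1, q_{-1}=0):
  i=0: a_0=11, p_0 = 11*1 + 0 = 11, q_0 = 11*0 + 1 = 1.
  i=1: a_1=1, p_1 = 1*11 + 1 = 12, q_1 = 1*1 + 0 = 1.
  i=2: a_2=1, p_2 = 1*12 + 11 = 23, q_2 = 1*1 + 1 = 2.
  i=3: a_3=2, p_3 = 2*23 + 12 = 58, q_3 = 2*2 + 1 = 5.
  i=4: a_4=1, p_4 = 1*58 + 23 = 81, q_4 = 1*5 + 2 = 7.
  i=5: a_5=3, p_5 = 3*81 + 58 = 301, q_5 = 3*7 + 5 = 26.
  i=6: a_6=1, p_6 = 1*301 + 81 = 382, q_6 = 1*26 + 7 = 33.
  i=7: a_7=10, p_7 = 10*382 + 301 = 4121, q_7 = 10*33 + 26 = 356.
  i=8: a_8=1, p_8 = 1*4121 + 382 = 4503, q_8 = 1*356 + 33 = 389.
  i=9: a_9=3, p_9 = 3*4503 + 4121 = 17630, q_9 = 3*389 + 356 = 1523.
  i=10: a_10=1, p_10 = 1*17630 + 4503 = 22133, q_10 = 1*1523 + 389 = 1912.
  i=11: a_11=2, p_11 = 2*22133 + 17630 = 61896, q_11 = 2*1912 + 1523 = 5347.
  i=12: a_12=1, p_12 = 1*61896 + 22133 = 84029, q_12 = 1*5347 + 1912 = 7259.
  i=13: a_13=1, p_13 = 1*84029 + 61896 = 145925, q_13 = 1*7259 + 5347 = 12606.
Check: 145925^2 - 134*12606^2 = 21294105625 - 21294105624 = 1, so (x, y) = (145925, 12606) solves the equation, and by the theorem it is the least positive solution.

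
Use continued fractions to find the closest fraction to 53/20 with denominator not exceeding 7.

Expand x = 53/20 as a continued fraction with the Euclidean algorithm:
  53 = 2*20 + 13, so a_0 = 2.
  20 = 1*13 + 7, so a_1 = 1.
  13 = 1*7 + 6, so a_2 = 1.
  7 = 1*6 + 1, so a_3 = 1.
  6 = 6*1 + 0, so a_4 = 6.
so x = [2; 1, 1, 1, 6].
Convergents (p_i = a_i*p_{i-1} + p_{i-2}, q_i = a_i*q_{i-1} + q_{i-2} with p_{-2}=0, p_{-1}=1, q_{-2}=1, q_{-1}=0), until the denominator exceeds 7:
  i=0: a_0=2, p_0 = 2*1 + 0 = 2, q_0 = 2*0 + 1 = 1.
  i=1: a_1=1, p_1 = 1*2 + 1 = 3, q_1 = 1*1 + 0 = 1.
  i=2: a_2=1, p_2 = 1*3 + 2 = 5, q_2 = 1*1 + 1 = 2.
  i=3: a_3=1, p_3 = 1*5 + 3 = 8, q_3 = 1*2 + 1 = 3.
  i=4: a_4=6, p_4 = 6*8 + 5 = 53, q_4 = 6*3 + 2 = 20.
q_4 = 20 > 7, so the last convergent with denominator <= 7 is p_3/q_3 = 8/3.
The closest fraction with denominator <= 7 is either p_3/q_3 or the intermediate fraction (k*p_3 + p_2)/(k*q_3 + q_2) with the largest k >= 1 whose denominator stays <= 7; these approach x as k grows, and every other convergent or intermediate fraction in range is farther away.
Largest k: floor((7 - q_2)/q_3) = floor((7 - 2)/3) = 1.
That gives (1*8 + 5)/(1*3 + 2) = 13/5.
Compare the errors: |x - 8/3| = |53*3 - 8*20|/(20*3) = 1/60, and |x - 13/5| = |53*5 - 13*20|/(20*5) = 5/100.
Cross-multiplying, 1*100 = 100 < 300 = 5*60, so 1/60 is smaller: the convergent 8/3 is closer to x than 13/5.

8/3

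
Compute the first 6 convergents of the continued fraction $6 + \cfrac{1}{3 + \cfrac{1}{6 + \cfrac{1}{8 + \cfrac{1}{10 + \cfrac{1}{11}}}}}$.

6/1, 19/3, 120/19, 979/155, 9910/1569, 109989/17414

Using the convergent recurrence p_i = a_i*p_{i-1} + p_{i-2}, q_i = a_i*q_{i-1} + q_{i-2} with p_{-2}=0, p_{-1}=1, q_{-2}=1, q_{-1}=0:
  i=0: a_0=6, p_0 = 6*1 + 0 = 6, q_0 = 6*0 + 1 = 1.
  i=1: a_1=3, p_1 = 3*6 + 1 = 19, q_1 = 3*1 + 0 = 3.
  i=2: a_2=6, p_2 = 6*19 + 6 = 120, q_2 = 6*3 + 1 = 19.
  i=3: a_3=8, p_3 = 8*120 + 19 = 979, q_3 = 8*19 + 3 = 155.
  i=4: a_4=10, p_4 = 10*979 + 120 = 9910, q_4 = 10*155 + 19 = 1569.
  i=5: a_5=11, p_5 = 11*9910 + 979 = 109989, q_5 = 11*1569 + 155 = 17414.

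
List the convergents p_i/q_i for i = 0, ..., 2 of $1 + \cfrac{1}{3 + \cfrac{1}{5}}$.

1/1, 4/3, 21/16

Using the convergent recurrence p_i = a_i*p_{i-1} + p_{i-2}, q_i = a_i*q_{i-1} + q_{i-2} with p_{-2}=0, p_{-1}=1, q_{-2}=1, q_{-1}=0:
  i=0: a_0=1, p_0 = 1*1 + 0 = 1, q_0 = 1*0 + 1 = 1.
  i=1: a_1=3, p_1 = 3*1 + 1 = 4, q_1 = 3*1 + 0 = 3.
  i=2: a_2=5, p_2 = 5*4 + 1 = 21, q_2 = 5*3 + 1 = 16.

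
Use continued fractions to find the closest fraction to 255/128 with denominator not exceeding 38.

Expand x = 255/128 as a continued fraction with the Euclidean algorithm:
  255 = 1*128 + 127, so a_0 = 1.
  128 = 1*127 + 1, so a_1 = 1.
  127 = 127*1 + 0, so a_2 = 127.
so x = [1; 1, 127].
Convergents (p_i = a_i*p_{i-1} + p_{i-2}, q_i = a_i*q_{i-1} + q_{i-2} with p_{-2}=0, p_{-1}=1, q_{-2}=1, q_{-1}=0), until the denominator exceeds 38:
  i=0: a_0=1, p_0 = 1*1 + 0 = 1, q_0 = 1*0 + 1 = 1.
  i=1: a_1=1, p_1 = 1*1 + 1 = 2, q_1 = 1*1 + 0 = 1.
  i=2: a_2=127, p_2 = 127*2 + 1 = 255, q_2 = 127*1 + 1 = 128.
q_2 = 128 > 38, so the last convergent with denominator <= 38 is p_1/q_1 = 2/1.
The closest fraction with denominator <= 38 is either p_1/q_1 or the intermediate fraction (k*p_1 + p_0)/(k*q_1 + q_0) with the largest k >= 1 whose denominator stays <= 38; these approach x as k grows, and every other convergent or intermediate fraction in range is farther away.
Largest k: floor((38 - q_0)/q_1) = floor((38 - 1)/1) = 37.
That gives (37*2 + 1)/(37*1 + 1) = 75/38.
Compare the errors: |x - 2/1| = |255*1 - 2*128|/(128*1) = 1/128, and |x - 75/38| = |255*38 - 75*128|/(128*38) = 90/4864.
Cross-multiplying, 1*4864 = 4864 < 11520 = 90*128, so 1/128 is smaller: the convergent 2/1 is closer to x than 75/38.

2/1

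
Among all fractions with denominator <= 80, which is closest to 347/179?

Expand x = 347/179 as a continued fraction with the Euclidean algorithm:
  347 = 1*179 + 168, so a_0 = 1.
  179 = 1*168 + 11, so a_1 = 1.
  168 = 15*11 + 3, so a_2 = 15.
  11 = 3*3 + 2, so a_3 = 3.
  3 = 1*2 + 1, so a_4 = 1.
  2 = 2*1 + 0, so a_5 = 2.
so x = [1; 1, 15, 3, 1, 2].
Convergents (p_i = a_i*p_{i-1} + p_{i-2}, q_i = a_i*q_{i-1} + q_{i-2} with p_{-2}=0, p_{-1}=1, q_{-2}=1, q_{-1}=0), until the denominator exceeds 80:
  i=0: a_0=1, p_0 = 1*1 + 0 = 1, q_0 = 1*0 + 1 = 1.
  i=1: a_1=1, p_1 = 1*1 + 1 = 2, q_1 = 1*1 + 0 = 1.
  i=2: a_2=15, p_2 = 15*2 + 1 = 31, q_2 = 15*1 + 1 = 16.
  i=3: a_3=3, p_3 = 3*31 + 2 = 95, q_3 = 3*16 + 1 = 49.
  i=4: a_4=1, p_4 = 1*95 + 31 = 126, q_4 = 1*49 + 16 = 65.
  i=5: a_5=2, p_5 = 2*126 + 95 = 347, q_5 = 2*65 + 49 = 179.
q_5 = 179 > 80, so the last convergent with denominator <= 80 is p_4/q_4 = 126/65.
The closest fraction with denominator <= 80 is either p_4/q_4 or the intermediate fraction (k*p_4 + p_3)/(k*q_4 + q_3) with the largest k >= 1 whose denominator stays <= 80; these approach x as k grows, and every other convergent or intermediate fraction in range is farther away.
Largest k: floor((80 - q_3)/q_4) = floor((80 - 49)/65) = 0.
Since k = 0, no intermediate fraction beyond p_4/q_4 has denominator <= 80, so the convergent 126/65 is the closest (its error is |347*65 - 126*179|/(179*65) = 1/11635).

126/65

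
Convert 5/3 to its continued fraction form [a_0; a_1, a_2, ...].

Run the Euclidean algorithm on 5 and 3; the successive quotients are the partial quotients a_0, a_1, ... (each step inverts the fractional part left over by the previous one):
  5 = 1*3 + 2, so a_0 = 1.
  3 = 1*2 + 1, so a_1 = 1.
  2 = 2*1 + 0, so a_2 = 2.
The remainder reaches 0 after 3 divisions, so the expansion has 3 partial quotients, read off in order.

[1; 1, 2]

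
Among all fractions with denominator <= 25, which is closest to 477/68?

Expand x = 477/68 as a continued fraction with the Euclidean algorithm:
  477 = 7*68 + 1, so a_0 = 7.
  68 = 68*1 + 0, so a_1 = 68.
so x = [7; 68].
Convergents (p_i = a_i*p_{i-1} + p_{i-2}, q_i = a_i*q_{i-1} + q_{i-2} with p_{-2}=0, p_{-1}=1, q_{-2}=1, q_{-1}=0), until the denominator exceeds 25:
  i=0: a_0=7, p_0 = 7*1 + 0 = 7, q_0 = 7*0 + 1 = 1.
  i=1: a_1=68, p_1 = 68*7 + 1 = 477, q_1 = 68*1 + 0 = 68.
q_1 = 68 > 25, so the last convergent with denominator <= 25 is p_0/q_0 = 7/1.
The closest fraction with denominator <= 25 is either p_0/q_0 or the intermediate fraction (k*p_0 + p_{-1})/(k*q_0 + q_{-1}) with the largest k >= 1 whose denominator stays <= 25; these approach x as k grows, and every other convergent or intermediate fraction in range is farther away.
Largest k: floor((25 - q_{-1})/q_0) = floor((25 - 0)/1) = 25 (using the seeds p_{-1} = 1, q_{-1} = 0).
That gives (25*7 + 1)/(25*1 + 0) = 176/25.
Compare the errors: |x - 7/1| = |477*1 - 7*68|/(68*1) = 1/68, and |x - 176/25| = |477*25 - 176*68|/(68*25) = 43/1700.
Cross-multiplying, 1*1700 = 1700 < 2924 = 43*68, so 1/68 is smaller: the convergent 7/1 is closer to x than 176/25.

7/1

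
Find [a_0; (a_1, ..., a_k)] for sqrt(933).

Write x_i = (sqrt(933) + m_i)/d_i with (m_0, d_0) = (0, 1). a_0 = floor(sqrt(933)) = 30, since 30^2 = 900 <= 933 < 961 = 31^2.
Iterate m_{i+1} = d_i*a_i - m_i, d_{i+1} = (933 - m_{i+1}^2)/d_i, a_{i+1} = floor((a_0 + m_{i+1})/d_{i+1}):
  m_1 = 1*30 - 0 = 30, d_1 = (933 - 30^2)/1 = 33/1 = 33, a_1 = floor((30 + 30)/33) = 1.
  m_2 = 33*1 - 30 = 3, d_2 = (933 - 3^2)/33 = 924/33 = 28, a_2 = floor((30 + 3)/28) = 1.
  m_3 = 28*1 - 3 = 25, d_3 = (933 - 25^2)/28 = 308/28 = 11, a_3 = floor((30 + 25)/11) = 5.
  m_4 = 11*5 - 25 = 30, d_4 = (933 - 30^2)/11 = 33/11 = 3, a_4 = floor((30 + 30)/3) = 20.
  m_5 = 3*20 - 30 = 30, d_5 = (933 - 30^2)/3 = 33/3 = 11, a_5 = floor((30 + 30)/11) = 5.
  m_6 = 11*5 - 30 = 25, d_6 = (933 - 25^2)/11 = 308/11 = 28, a_6 = floor((30 + 25)/28) = 1.
  m_7 = 28*1 - 25 = 3, d_7 = (933 - 3^2)/28 = 924/28 = 33, a_7 = floor((30 + 3)/33) = 1.
  m_8 = 33*1 - 3 = 30, d_8 = (933 - 30^2)/33 = 33/33 = 1, a_8 = floor((30 + 30)/1) = 60.
  m_9 = 1*60 - 30 = 30, d_9 = (933 - 30^2)/1 = 33/1 = 33: (m_9, d_9) = (m_1, d_1) = (30, 33), so from here the quotients repeat a_1, ..., a_8; the period length is 8.
Hence the expansion of sqrt(933) is a_0 = 30 followed by the repeating block 1, 1, 5, 20, 5, 1, 1, 60 (period 8).

[30; (1, 1, 5, 20, 5, 1, 1, 60)]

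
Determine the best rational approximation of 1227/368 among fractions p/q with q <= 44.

Expand x = 1227/368 as a continued fraction with the Euclidean algorithm:
  1227 = 3*368 + 123, so a_0 = 3.
  368 = 2*123 + 122, so a_1 = 2.
  123 = 1*122 + 1, so a_2 = 1.
  122 = 122*1 + 0, so a_3 = 122.
so x = [3; 2, 1, 122].
Convergents (p_i = a_i*p_{i-1} + p_{i-2}, q_i = a_i*q_{i-1} + q_{i-2} with p_{-2}=0, p_{-1}=1, q_{-2}=1, q_{-1}=0), until the denominator exceeds 44:
  i=0: a_0=3, p_0 = 3*1 + 0 = 3, q_0 = 3*0 + 1 = 1.
  i=1: a_1=2, p_1 = 2*3 + 1 = 7, q_1 = 2*1 + 0 = 2.
  i=2: a_2=1, p_2 = 1*7 + 3 = 10, q_2 = 1*2 + 1 = 3.
  i=3: a_3=122, p_3 = 122*10 + 7 = 1227, q_3 = 122*3 + 2 = 368.
q_3 = 368 > 44, so the last convergent with denominator <= 44 is p_2/q_2 = 10/3.
The closest fraction with denominator <= 44 is either p_2/q_2 or the intermediate fraction (k*p_2 + p_1)/(k*q_2 + q_1) with the largest k >= 1 whose denominator stays <= 44; these approach x as k grows, and every other convergent or intermediate fraction in range is farther away.
Largest k: floor((44 - q_1)/q_2) = floor((44 - 2)/3) = 14.
That gives (14*10 + 7)/(14*3 + 2) = 147/44.
Compare the errors: |x - 10/3| = |1227*3 - 10*368|/(368*3) = 1/1104, and |x - 147/44| = |1227*44 - 147*368|/(368*44) = 108/16192.
Cross-multiplying, 1*16192 = 16192 < 119232 = 108*1104, so 1/1104 is smaller: the convergent 10/3 is closer to x than 147/44.

10/3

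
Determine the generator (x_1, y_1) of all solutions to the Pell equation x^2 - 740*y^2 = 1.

(x, y) = (9249, 340)

First expand sqrt(740) as a continued fraction. With x_i = (sqrt(740) + m_i)/d_i and (m_0, d_0) = (0, 1): a_0 = floor(sqrt(740)) = 27, since 27^2 = 729 <= 740 < 784 = 28^2.
Iterate m_{i+1} = d_i*a_i - m_i, d_{i+1} = (740 - m_{i+1}^2)/d_i, a_{i+1} = floor((a_0 + m_{i+1})/d_{i+1}):
  m_1 = 1*27 - 0 = 27, d_1 = (740 - 27^2)/1 = 11/1 = 11, a_1 = floor((27 + 27)/11) = 4.
  m_2 = 11*4 - 27 = 17, d_2 = (740 - 17^2)/11 = 451/11 = 41, a_2 = floor((27 + 17)/41) = 1.
  m_3 = 41*1 - 17 = 24, d_3 = (740 - 24^2)/41 = 164/41 = 4, a_3 = floor((27 + 24)/4) = 12.
  m_4 = 4*12 - 24 = 24, d_4 = (740 - 24^2)/4 = 164/4 = 41, a_4 = floor((27 + 24)/41) = 1.
  m_5 = 41*1 - 24 = 17, d_5 = (740 - 17^2)/41 = 451/41 = 11, a_5 = floor((27 + 17)/11) = 4.
  m_6 = 11*4 - 17 = 27, d_6 = (740 - 27^2)/11 = 11/11 = 1, a_6 = floor((27 + 27)/1) = 54.
  m_7 = 1*54 - 27 = 27, d_7 = (740 - 27^2)/1 = 11/1 = 11: (m_7, d_7) = (m_1, d_1) = (27, 11), so from here the quotients repeat a_1, ..., a_6; the period length is 6.
So sqrt(740) = [27; (4, 1, 12, 1, 4, 54)] with period length k = 6.
k is even, so the fundamental solution of x^2 - 740y^2 = 1 is (p_{k-1}, q_{k-1}) = (p_5, q_5); compute convergents through index 5.
Convergents (p_i = a_i*p_{i-1} + p_{i-2}, q_i = a_i*q_{i-1} + q_{i-2} with p_{-2}=0, p_{-1}=1, q_{-2}=1, q_{-1}=0):
  i=0: a_0=27, p_0 = 27*1 + 0 = 27, q_0 = 27*0 + 1 = 1.
  i=1: a_1=4, p_1 = 4*27 + 1 = 109, q_1 = 4*1 + 0 = 4.
  i=2: a_2=1, p_2 = 1*109 + 27 = 136, q_2 = 1*4 + 1 = 5.
  i=3: a_3=12, p_3 = 12*136 + 109 = 1741, q_3 = 12*5 + 4 = 64.
  i=4: a_4=1, p_4 = 1*1741 + 136 = 1877, q_4 = 1*64 + 5 = 69.
  i=5: a_5=4, p_5 = 4*1877 + 1741 = 9249, q_5 = 4*69 + 64 = 340.
Check: 9249^2 - 740*340^2 = 85544001 - 85544000 = 1, so (x, y) = (9249, 340) solves the equation, and by the theorem it is the least positive solution.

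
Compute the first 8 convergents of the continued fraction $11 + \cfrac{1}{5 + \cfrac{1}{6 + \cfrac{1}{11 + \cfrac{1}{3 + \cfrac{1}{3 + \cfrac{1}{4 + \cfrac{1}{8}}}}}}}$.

11/1, 56/5, 347/31, 3873/346, 11966/1069, 39771/3553, 171050/15281, 1408171/125801

Using the convergent recurrence p_i = a_i*p_{i-1} + p_{i-2}, q_i = a_i*q_{i-1} + q_{i-2} with p_{-2}=0, p_{-1}=1, q_{-2}=1, q_{-1}=0:
  i=0: a_0=11, p_0 = 11*1 + 0 = 11, q_0 = 11*0 + 1 = 1.
  i=1: a_1=5, p_1 = 5*11 + 1 = 56, q_1 = 5*1 + 0 = 5.
  i=2: a_2=6, p_2 = 6*56 + 11 = 347, q_2 = 6*5 + 1 = 31.
  i=3: a_3=11, p_3 = 11*347 + 56 = 3873, q_3 = 11*31 + 5 = 346.
  i=4: a_4=3, p_4 = 3*3873 + 347 = 11966, q_4 = 3*346 + 31 = 1069.
  i=5: a_5=3, p_5 = 3*11966 + 3873 = 39771, q_5 = 3*1069 + 346 = 3553.
  i=6: a_6=4, p_6 = 4*39771 + 11966 = 171050, q_6 = 4*3553 + 1069 = 15281.
  i=7: a_7=8, p_7 = 8*171050 + 39771 = 1408171, q_7 = 8*15281 + 3553 = 125801.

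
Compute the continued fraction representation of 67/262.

Run the Euclidean algorithm on 67 and 262; the successive quotients are the partial quotients a_0, a_1, ... (each step inverts the fractional part left over by the previous one):
  67 = 0*262 + 67, so a_0 = 0.
  262 = 3*67 + 61, so a_1 = 3.
  67 = 1*61 + 6, so a_2 = 1.
  61 = 10*6 + 1, so a_3 = 10.
  6 = 6*1 + 0, so a_4 = 6.
The remainder reaches 0 after 5 divisions, so the expansion has 5 partial quotients, read off in order.

[0; 3, 1, 10, 6]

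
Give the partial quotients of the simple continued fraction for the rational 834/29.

Run the Euclidean algorithm on 834 and 29; the successive quotients are the partial quotients a_0, a_1, ... (each step inverts the fractional part left over by the previous one):
  834 = 28*29 + 22, so a_0 = 28.
  29 = 1*22 + 7, so a_1 = 1.
  22 = 3*7 + 1, so a_2 = 3.
  7 = 7*1 + 0, so a_3 = 7.
The remainder reaches 0 after 4 divisions, so the expansion has 4 partial quotients, read off in order.

[28; 1, 3, 7]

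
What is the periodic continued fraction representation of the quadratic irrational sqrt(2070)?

Write x_i = (sqrt(2070) + m_i)/d_i with (m_0, d_0) = (0, 1). a_0 = floor(sqrt(2070)) = 45, since 45^2 = 2025 <= 2070 < 2116 = 46^2.
Iterate m_{i+1} = d_i*a_i - m_i, d_{i+1} = (2070 - m_{i+1}^2)/d_i, a_{i+1} = floor((a_0 + m_{i+1})/d_{i+1}):
  m_1 = 1*45 - 0 = 45, d_1 = (2070 - 45^2)/1 = 45/1 = 45, a_1 = floor((45 + 45)/45) = 2.
  m_2 = 45*2 - 45 = 45, d_2 = (2070 - 45^2)/45 = 45/45 = 1, a_2 = floor((45 + 45)/1) = 90.
  m_3 = 1*90 - 45 = 45, d_3 = (2070 - 45^2)/1 = 45/1 = 45: (m_3, d_3) = (m_1, d_1) = (45, 45), so from here the quotients repeat a_1, a_2; the period length is 2.
Hence the expansion of sqrt(2070) is a_0 = 45 followed by the repeating block 2, 90 (period 2).

[45; (2, 90)]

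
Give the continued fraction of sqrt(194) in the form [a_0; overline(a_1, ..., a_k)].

Write x_i = (sqrt(194) + m_i)/d_i with (m_0, d_0) = (0, 1). a_0 = floor(sqrt(194)) = 13, since 13^2 = 169 <= 194 < 196 = 14^2.
Iterate m_{i+1} = d_i*a_i - m_i, d_{i+1} = (194 - m_{i+1}^2)/d_i, a_{i+1} = floor((a_0 + m_{i+1})/d_{i+1}):
  m_1 = 1*13 - 0 = 13, d_1 = (194 - 13^2)/1 = 25/1 = 25, a_1 = floor((13 + 13)/25) = 1.
  m_2 = 25*1 - 13 = 12, d_2 = (194 - 12^2)/25 = 50/25 = 2, a_2 = floor((13 + 12)/2) = 12.
  m_3 = 2*12 - 12 = 12, d_3 = (194 - 12^2)/2 = 50/2 = 25, a_3 = floor((13 + 12)/25) = 1.
  m_4 = 25*1 - 12 = 13, d_4 = (194 - 13^2)/25 = 25/25 = 1, a_4 = floor((13 + 13)/1) = 26.
  m_5 = 1*26 - 13 = 13, d_5 = (194 - 13^2)/1 = 25/1 = 25: (m_5, d_5) = (m_1, d_1) = (13, 25), so from here the quotients repeat a_1, ..., a_4; the period length is 4.
Hence the expansion of sqrt(194) is a_0 = 13 followed by the repeating block 1, 12, 1, 26 (period 4).

[13; overline(1, 12, 1, 26)]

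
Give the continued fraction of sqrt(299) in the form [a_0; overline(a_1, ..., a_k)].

Write x_i = (sqrt(299) + m_i)/d_i with (m_0, d_0) = (0, 1). a_0 = floor(sqrt(299)) = 17, since 17^2 = 289 <= 299 < 324 = 18^2.
Iterate m_{i+1} = d_i*a_i - m_i, d_{i+1} = (299 - m_{i+1}^2)/d_i, a_{i+1} = floor((a_0 + m_{i+1})/d_{i+1}):
  m_1 = 1*17 - 0 = 17, d_1 = (299 - 17^2)/1 = 10/1 = 10, a_1 = floor((17 + 17)/10) = 3.
  m_2 = 10*3 - 17 = 13, d_2 = (299 - 13^2)/10 = 130/10 = 13, a_2 = floor((17 + 13)/13) = 2.
  m_3 = 13*2 - 13 = 13, d_3 = (299 - 13^2)/13 = 130/13 = 10, a_3 = floor((17 + 13)/10) = 3.
  m_4 = 10*3 - 13 = 17, d_4 = (299 - 17^2)/10 = 10/10 = 1, a_4 = floor((17 + 17)/1) = 34.
  m_5 = 1*34 - 17 = 17, d_5 = (299 - 17^2)/1 = 10/1 = 10: (m_5, d_5) = (m_1, d_1) = (17, 10), so from here the quotients repeat a_1, ..., a_4; the period length is 4.
Hence the expansion of sqrt(299) is a_0 = 17 followed by the repeating block 3, 2, 3, 34 (period 4).

[17; overline(3, 2, 3, 34)]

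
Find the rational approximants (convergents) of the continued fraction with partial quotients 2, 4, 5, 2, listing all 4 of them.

2/1, 9/4, 47/21, 103/46

Using the convergent recurrence p_i = a_i*p_{i-1} + p_{i-2}, q_i = a_i*q_{i-1} + q_{i-2} with p_{-2}=0, p_{-1}=1, q_{-2}=1, q_{-1}=0:
  i=0: a_0=2, p_0 = 2*1 + 0 = 2, q_0 = 2*0 + 1 = 1.
  i=1: a_1=4, p_1 = 4*2 + 1 = 9, q_1 = 4*1 + 0 = 4.
  i=2: a_2=5, p_2 = 5*9 + 2 = 47, q_2 = 5*4 + 1 = 21.
  i=3: a_3=2, p_3 = 2*47 + 9 = 103, q_3 = 2*21 + 4 = 46.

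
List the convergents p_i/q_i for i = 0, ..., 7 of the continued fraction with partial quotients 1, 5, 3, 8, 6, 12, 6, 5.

1/1, 6/5, 19/16, 158/133, 967/814, 11762/9901, 71539/60220, 369457/311001

Using the convergent recurrence p_i = a_i*p_{i-1} + p_{i-2}, q_i = a_i*q_{i-1} + q_{i-2} with p_{-2}=0, p_{-1}=1, q_{-2}=1, q_{-1}=0:
  i=0: a_0=1, p_0 = 1*1 + 0 = 1, q_0 = 1*0 + 1 = 1.
  i=1: a_1=5, p_1 = 5*1 + 1 = 6, q_1 = 5*1 + 0 = 5.
  i=2: a_2=3, p_2 = 3*6 + 1 = 19, q_2 = 3*5 + 1 = 16.
  i=3: a_3=8, p_3 = 8*19 + 6 = 158, q_3 = 8*16 + 5 = 133.
  i=4: a_4=6, p_4 = 6*158 + 19 = 967, q_4 = 6*133 + 16 = 814.
  i=5: a_5=12, p_5 = 12*967 + 158 = 11762, q_5 = 12*814 + 133 = 9901.
  i=6: a_6=6, p_6 = 6*11762 + 967 = 71539, q_6 = 6*9901 + 814 = 60220.
  i=7: a_7=5, p_7 = 5*71539 + 11762 = 369457, q_7 = 5*60220 + 9901 = 311001.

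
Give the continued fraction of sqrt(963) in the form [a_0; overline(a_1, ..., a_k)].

Write x_i = (sqrt(963) + m_i)/d_i with (m_0, d_0) = (0, 1). a_0 = floor(sqrt(963)) = 31, since 31^2 = 961 <= 963 < 1024 = 32^2.
Iterate m_{i+1} = d_i*a_i - m_i, d_{i+1} = (963 - m_{i+1}^2)/d_i, a_{i+1} = floor((a_0 + m_{i+1})/d_{i+1}):
  m_1 = 1*31 - 0 = 31, d_1 = (963 - 31^2)/1 = 2/1 = 2, a_1 = floor((31 + 31)/2) = 31.
  m_2 = 2*31 - 31 = 31, d_2 = (963 - 31^2)/2 = 2/2 = 1, a_2 = floor((31 + 31)/1) = 62.
  m_3 = 1*62 - 31 = 31, d_3 = (963 - 31^2)/1 = 2/1 = 2: (m_3, d_3) = (m_1, d_1) = (31, 2), so from here the quotients repeat a_1, a_2; the period length is 2.
Hence the expansion of sqrt(963) is a_0 = 31 followed by the repeating block 31, 62 (period 2).

[31; overline(31, 62)]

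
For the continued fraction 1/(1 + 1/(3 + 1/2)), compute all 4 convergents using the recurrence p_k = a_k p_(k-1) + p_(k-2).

0/1, 1/1, 3/4, 7/9

Using the convergent recurrence p_i = a_i*p_{i-1} + p_{i-2}, q_i = a_i*q_{i-1} + q_{i-2} with p_{-2}=0, p_{-1}=1, q_{-2}=1, q_{-1}=0:
  i=0: a_0=0, p_0 = 0*1 + 0 = 0, q_0 = 0*0 + 1 = 1.
  i=1: a_1=1, p_1 = 1*0 + 1 = 1, q_1 = 1*1 + 0 = 1.
  i=2: a_2=3, p_2 = 3*1 + 0 = 3, q_2 = 3*1 + 1 = 4.
  i=3: a_3=2, p_3 = 2*3 + 1 = 7, q_3 = 2*4 + 1 = 9.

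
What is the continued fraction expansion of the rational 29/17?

Run the Euclidean algorithm on 29 and 17; the successive quotients are the partial quotients a_0, a_1, ... (each step inverts the fractional part left over by the previous one):
  29 = 1*17 + 12, so a_0 = 1.
  17 = 1*12 + 5, so a_1 = 1.
  12 = 2*5 + 2, so a_2 = 2.
  5 = 2*2 + 1, so a_3 = 2.
  2 = 2*1 + 0, so a_4 = 2.
The remainder reaches 0 after 5 divisions, so the expansion has 5 partial quotients, read off in order.

[1; 1, 2, 2, 2]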